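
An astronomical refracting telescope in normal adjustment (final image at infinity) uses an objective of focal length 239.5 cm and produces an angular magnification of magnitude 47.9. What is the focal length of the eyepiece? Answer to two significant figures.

|M| = f_obj/f_eye, so f_eye = f_obj/|M| = 239.5/47.9 = 5.000 cm.

5.0 cm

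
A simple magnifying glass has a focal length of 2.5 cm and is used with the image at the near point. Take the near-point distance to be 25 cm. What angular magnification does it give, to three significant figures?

M = 1 + D/f = 1 + 25/2.5 = 11.000.

11.0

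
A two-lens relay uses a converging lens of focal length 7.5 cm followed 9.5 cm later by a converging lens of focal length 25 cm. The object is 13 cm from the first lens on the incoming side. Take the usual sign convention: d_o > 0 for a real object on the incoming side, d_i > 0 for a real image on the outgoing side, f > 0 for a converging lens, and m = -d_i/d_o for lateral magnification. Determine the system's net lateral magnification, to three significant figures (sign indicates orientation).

-1.03

Applying the thin-lens equation to the first lens, 1/7.5 = 1/13 + 1/d_i1, which gives d_i1 = 17.727 cm.
Its lateral magnification is m_1 = -d_i1/d_o1 = -(17.727)/13 = -1.3636.
Since 17.727 cm > 9.5 cm, the first image lies past the second lens and serves as a virtual object: d_o2 = L - d_i1 = -8.227 cm.
Applying the thin-lens equation again with f_2 = 25 cm and d_o2 = -8.227 cm gives d_i2 = 6.190 cm.
m_2 = -(6.190)/(-8.227) = 0.7524.
Total m = m_1 x m_2 = (-1.3636)(0.7524) = -1.0260.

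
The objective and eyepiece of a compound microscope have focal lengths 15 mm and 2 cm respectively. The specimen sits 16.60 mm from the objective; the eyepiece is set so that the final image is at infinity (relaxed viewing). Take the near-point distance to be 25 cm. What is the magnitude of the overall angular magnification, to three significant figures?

117

Convert to cm: f_obj = 15 mm = 1.5 cm; d_o = 16.60 mm = 1.66 cm.
Objective: 1/d_i = 1/f_obj - 1/d_o = 1/1.5 - 1/1.66 = 0.06426 cm^-1, so d_i = 15.563 cm.
m_obj = -d_i/d_o = -15.563/1.66 = -9.375.
Eyepiece angular magnification (image at infinity): M_eye = D/f_e = 25/2 = 12.500.
Overall M = m_obj x M_eye = (-9.375)(12.500) = -117.19.
|M| = 117.19.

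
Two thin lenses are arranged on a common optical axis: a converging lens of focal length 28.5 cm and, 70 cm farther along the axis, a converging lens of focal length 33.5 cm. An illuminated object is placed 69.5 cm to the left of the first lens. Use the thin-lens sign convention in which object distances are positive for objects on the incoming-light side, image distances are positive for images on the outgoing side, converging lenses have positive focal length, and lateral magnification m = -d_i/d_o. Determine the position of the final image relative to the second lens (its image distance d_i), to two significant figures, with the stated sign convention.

-62 cm

First lens: d_i1 = 1/(1/28.5 - 1/69.5) = 48.311 cm.
That image sits 21.689 cm in front of the second lens, so d_o2 = 21.689 cm.
Second lens: d_i2 = 1/(1/33.5 - 1/(21.689)) = -61.518 cm.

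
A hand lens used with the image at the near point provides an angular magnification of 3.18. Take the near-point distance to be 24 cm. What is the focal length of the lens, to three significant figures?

For the image at the near point, M = 1 + D/f.
f = D/(M - 1) = 24/(3.18 - 1) = 11.009 cm.

11.0 cm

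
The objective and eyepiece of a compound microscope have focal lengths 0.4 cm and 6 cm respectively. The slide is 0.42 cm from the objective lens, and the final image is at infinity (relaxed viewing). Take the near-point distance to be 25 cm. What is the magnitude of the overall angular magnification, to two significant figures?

Objective: 1/d_i = 1/f_obj - 1/d_o = 1/0.4 - 1/0.42 = 0.11905 cm^-1, so d_i = 8.400 cm.
m_obj = -d_i/d_o = -8.400/0.42 = -20.000.
Eyepiece angular magnification (image at infinity): M_eye = D/f_e = 25/6 = 4.167.
Overall M = m_obj x M_eye = (-20.000)(4.167) = -83.33.
|M| = 83.33.

83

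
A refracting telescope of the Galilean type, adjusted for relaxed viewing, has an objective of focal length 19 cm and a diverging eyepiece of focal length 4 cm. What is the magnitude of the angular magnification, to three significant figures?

4.75

|M| = f_obj/|f_eye| = 19/4 = 4.750.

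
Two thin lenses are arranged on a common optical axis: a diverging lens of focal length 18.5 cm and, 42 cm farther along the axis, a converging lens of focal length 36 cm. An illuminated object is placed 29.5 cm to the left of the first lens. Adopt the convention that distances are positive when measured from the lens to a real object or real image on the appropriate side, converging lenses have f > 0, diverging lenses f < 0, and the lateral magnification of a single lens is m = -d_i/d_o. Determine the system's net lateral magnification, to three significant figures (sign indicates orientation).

Applying the thin-lens equation to the first lens, 1/(-18.5) = 1/29.5 + 1/d_i1, which gives d_i1 = -11.370 cm.
Its lateral magnification is m_1 = -d_i1/d_o1 = -(-11.370)/29.5 = 0.3854.
With d_i1 < 0 the first image is virtual and lies on the object side; the object distance for lens 2 is d_o2 = 42 - (-11.370) = 53.370 cm.
Applying the thin-lens equation again with f_2 = 36 cm and d_o2 = 53.370 cm gives d_i2 = 110.612 cm.
m_2 = -(110.612)/(53.370) = -2.0726.
The system's lateral magnification is m_1 m_2 = (0.3854)(-2.0726) = -0.7988.

-0.799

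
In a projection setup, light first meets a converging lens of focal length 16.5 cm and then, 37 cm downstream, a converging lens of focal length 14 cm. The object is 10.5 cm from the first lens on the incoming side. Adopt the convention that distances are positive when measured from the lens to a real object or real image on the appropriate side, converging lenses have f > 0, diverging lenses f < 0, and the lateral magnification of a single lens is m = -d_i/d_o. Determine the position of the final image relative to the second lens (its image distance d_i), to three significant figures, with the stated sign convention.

First lens: d_i1 = 1/(1/16.5 - 1/10.5) = -28.875 cm.
The intermediate image is virtual, 28.875 cm to the left of lens 1, so d_o2 = L - d_i1 = 37 - (-28.875) = 65.875 cm.
Second lens: d_i2 = 1/(1/14 - 1/(65.875)) = 17.778 cm.

17.8 cm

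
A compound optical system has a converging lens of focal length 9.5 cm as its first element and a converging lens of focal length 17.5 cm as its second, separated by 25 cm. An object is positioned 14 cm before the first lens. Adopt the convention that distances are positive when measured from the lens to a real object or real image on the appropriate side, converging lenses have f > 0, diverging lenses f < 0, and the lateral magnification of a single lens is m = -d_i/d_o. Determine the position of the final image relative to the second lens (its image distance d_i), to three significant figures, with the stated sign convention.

3.61 cm

Lens 1: 1/d_i1 = 1/f_1 - 1/d_o1 = 1/9.5 - 1/14 = 0.03383 cm^-1, so d_i1 = 29.556 cm.
Since 29.556 cm > 25 cm, the first image lies past the second lens and serves as a virtual object: d_o2 = L - d_i1 = -4.556 cm.
Lens 2: 1/d_i2 = 1/f_2 - 1/d_o2 = 1/17.5 - 1/(-4.556) = 0.27666 cm^-1, so d_i2 = 3.615 cm.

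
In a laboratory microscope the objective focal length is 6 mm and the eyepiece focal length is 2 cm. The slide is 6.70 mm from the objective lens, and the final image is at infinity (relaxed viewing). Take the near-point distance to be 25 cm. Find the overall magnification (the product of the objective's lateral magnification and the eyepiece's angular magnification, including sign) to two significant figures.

-110

Convert to cm: f_obj = 6 mm = 0.6 cm; d_o = 6.70 mm = 0.67 cm.
Objective: 1/d_i = 1/f_obj - 1/d_o = 1/0.6 - 1/0.67 = 0.17413 cm^-1, so d_i = 5.743 cm.
m_obj = -d_i/d_o = -5.743/0.67 = -8.571.
Eyepiece angular magnification (image at infinity): M_eye = D/f_e = 25/2 = 12.500.
Overall M = m_obj x M_eye = (-8.571)(12.500) = -107.14.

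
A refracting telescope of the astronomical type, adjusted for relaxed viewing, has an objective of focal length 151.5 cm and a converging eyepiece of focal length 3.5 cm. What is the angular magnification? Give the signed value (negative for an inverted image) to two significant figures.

M = -f_obj/f_eye = -151.5/(3.5) = -43.286.

-43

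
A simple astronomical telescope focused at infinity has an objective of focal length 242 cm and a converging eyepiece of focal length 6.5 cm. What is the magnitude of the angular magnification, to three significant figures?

37.2

|M| = f_obj/|f_eye| = 242/6.5 = 37.231.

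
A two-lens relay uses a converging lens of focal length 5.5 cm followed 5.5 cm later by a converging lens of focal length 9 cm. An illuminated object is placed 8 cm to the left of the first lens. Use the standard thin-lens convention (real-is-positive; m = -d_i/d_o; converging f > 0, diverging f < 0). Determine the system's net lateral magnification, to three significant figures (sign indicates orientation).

-0.938

Applying the thin-lens equation to the first lens, 1/5.5 = 1/8 + 1/d_i1, which gives d_i1 = 17.600 cm.
Its lateral magnification is m_1 = -d_i1/d_o1 = -(17.600)/8 = -2.2000.
Since 17.600 cm > 5.5 cm, the first image lies past the second lens and serves as a virtual object: d_o2 = L - d_i1 = -12.100 cm.
Applying the thin-lens equation again with f_2 = 9 cm and d_o2 = -12.100 cm gives d_i2 = 5.161 cm.
m_2 = -(5.161)/(-12.100) = 0.4265.
Overall magnification: m = m_1 m_2 = -0.9384.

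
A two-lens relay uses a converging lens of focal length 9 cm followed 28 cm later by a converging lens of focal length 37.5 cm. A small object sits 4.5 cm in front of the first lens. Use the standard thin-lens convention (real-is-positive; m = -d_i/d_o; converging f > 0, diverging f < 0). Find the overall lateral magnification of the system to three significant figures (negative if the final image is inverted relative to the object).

150

Lens 1: 1/d_i1 = 1/f_1 - 1/d_o1 = 1/9 - 1/4.5 = -0.11111 cm^-1, so d_i1 = -9.000 cm.
m_1 = -(-9.000)/4.5 = 2.0000.
With d_i1 < 0 the first image is virtual and lies on the object side; the object distance for lens 2 is d_o2 = 28 - (-9.000) = 37.000 cm.
Lens 2: 1/d_i2 = 1/f_2 - 1/d_o2 = 1/37.5 - 1/(37.000) = -0.00036 cm^-1, so d_i2 = -2775.000 cm.
m_2 = -(-2775.000)/(37.000) = 75.0000.
Total m = m_1 x m_2 = (2.0000)(75.0000) = 150.0000.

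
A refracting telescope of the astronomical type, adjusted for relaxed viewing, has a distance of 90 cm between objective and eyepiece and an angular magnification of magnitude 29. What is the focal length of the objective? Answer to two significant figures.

In normal adjustment the tube length equals f_obj + f_eye and |M| = f_obj/f_eye.
So f_obj = 29 f_eye and 29 f_eye + f_eye = 90 cm, giving f_eye = 90/30 = 3.000 cm and f_obj = 87.000 cm.

87 cm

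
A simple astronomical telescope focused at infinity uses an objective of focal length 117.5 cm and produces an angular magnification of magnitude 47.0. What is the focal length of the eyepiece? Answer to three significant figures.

2.50 cm

|M| = f_obj/f_eye, so f_eye = f_obj/|M| = 117.5/47.0 = 2.500 cm.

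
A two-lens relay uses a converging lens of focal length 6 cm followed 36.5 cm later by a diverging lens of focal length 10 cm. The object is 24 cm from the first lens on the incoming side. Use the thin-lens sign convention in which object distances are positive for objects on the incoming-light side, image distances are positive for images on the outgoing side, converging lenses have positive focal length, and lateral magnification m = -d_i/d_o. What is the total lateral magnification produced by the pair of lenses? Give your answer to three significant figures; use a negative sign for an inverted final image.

-0.0866

Applying the thin-lens equation to the first lens, 1/6 = 1/24 + 1/d_i1, which gives d_i1 = 8.000 cm.
Its lateral magnification is m_1 = -d_i1/d_o1 = -(8.000)/24 = -0.3333.
The intermediate image is 8.000 cm to the right of lens 1, so d_o2 = L - d_i1 = 36.5 - 8.000 = 28.500 cm.
Applying the thin-lens equation again with f_2 = -10 cm and d_o2 = 28.500 cm gives d_i2 = -7.403 cm.
m_2 = -(-7.403)/(28.500) = 0.2597.
Overall magnification: m = m_1 m_2 = -0.0866.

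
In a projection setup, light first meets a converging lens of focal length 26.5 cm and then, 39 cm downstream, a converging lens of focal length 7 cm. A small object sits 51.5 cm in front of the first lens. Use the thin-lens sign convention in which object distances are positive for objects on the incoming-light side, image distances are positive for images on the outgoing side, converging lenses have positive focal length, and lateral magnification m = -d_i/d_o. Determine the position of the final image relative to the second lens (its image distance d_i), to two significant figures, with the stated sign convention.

Lens 1: 1/d_i1 = 1/f_1 - 1/d_o1 = 1/26.5 - 1/51.5 = 0.01832 cm^-1, so d_i1 = 54.590 cm.
Since 54.590 cm > 39 cm, the first image lies past the second lens and serves as a virtual object: d_o2 = L - d_i1 = -15.590 cm.
Lens 2: 1/d_i2 = 1/f_2 - 1/d_o2 = 1/7 - 1/(-15.590) = 0.20700 cm^-1, so d_i2 = 4.831 cm.

4.8 cm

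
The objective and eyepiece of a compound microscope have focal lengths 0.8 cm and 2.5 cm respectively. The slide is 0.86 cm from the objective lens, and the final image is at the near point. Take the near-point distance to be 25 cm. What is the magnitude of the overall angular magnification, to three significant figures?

147

Objective: 1/d_i = 1/f_obj - 1/d_o = 1/0.8 - 1/0.86 = 0.08721 cm^-1, so d_i = 11.467 cm.
m_obj = -d_i/d_o = -11.467/0.86 = -13.333.
Eyepiece angular magnification (image at near point): M_eye = 1 + D/f_e = 1 + 25/2.5 = 11.000.
Overall M = m_obj x M_eye = (-13.333)(11.000) = -146.67.
|M| = 146.67.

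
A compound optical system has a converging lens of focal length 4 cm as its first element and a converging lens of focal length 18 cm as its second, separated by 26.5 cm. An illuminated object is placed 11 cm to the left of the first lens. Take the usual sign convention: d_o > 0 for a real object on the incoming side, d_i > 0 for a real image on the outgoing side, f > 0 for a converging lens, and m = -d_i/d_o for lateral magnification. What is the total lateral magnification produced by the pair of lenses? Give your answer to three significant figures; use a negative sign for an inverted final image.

4.65

Lens 1: 1/d_i1 = 1/f_1 - 1/d_o1 = 1/4 - 1/11 = 0.15909 cm^-1, so d_i1 = 6.286 cm.
m_1 = -(6.286)/11 = -0.5714.
That image sits 20.214 cm in front of the second lens, so d_o2 = 20.214 cm.
Lens 2: 1/d_i2 = 1/f_2 - 1/d_o2 = 1/18 - 1/(20.214) = 0.00609 cm^-1, so d_i2 = 164.323 cm.
m_2 = -(164.323)/(20.214) = -8.1290.
The system's lateral magnification is m_1 m_2 = (-0.5714)(-8.1290) = 4.6452.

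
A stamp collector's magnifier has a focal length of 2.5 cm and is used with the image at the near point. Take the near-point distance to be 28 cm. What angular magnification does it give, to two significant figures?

12

M = 1 + D/f = 1 + 28/2.5 = 12.200.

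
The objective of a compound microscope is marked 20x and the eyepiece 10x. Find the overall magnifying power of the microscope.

The overall magnification of a compound microscope is the product of the objective and eyepiece magnifications:
M = M_obj x M_eye = 20 x 10 = 200.

200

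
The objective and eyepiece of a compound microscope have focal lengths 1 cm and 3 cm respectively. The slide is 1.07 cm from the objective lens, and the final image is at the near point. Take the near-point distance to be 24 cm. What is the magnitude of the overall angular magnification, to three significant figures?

129

Objective: 1/d_i = 1/f_obj - 1/d_o = 1/1 - 1/1.07 = 0.06542 cm^-1, so d_i = 15.286 cm.
m_obj = -d_i/d_o = -15.286/1.07 = -14.286.
Eyepiece angular magnification (image at near point): M_eye = 1 + D/f_e = 1 + 24/3 = 9.000.
Overall M = m_obj x M_eye = (-14.286)(9.000) = -128.57.
|M| = 128.57.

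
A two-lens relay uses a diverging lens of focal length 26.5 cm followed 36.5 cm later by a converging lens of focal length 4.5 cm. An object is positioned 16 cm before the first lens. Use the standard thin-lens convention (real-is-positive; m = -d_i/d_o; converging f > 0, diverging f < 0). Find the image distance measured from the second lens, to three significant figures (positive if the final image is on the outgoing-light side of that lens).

4.98 cm

Lens 1: 1/d_i1 = 1/f_1 - 1/d_o1 = 1/(-26.5) - 1/16 = -0.10024 cm^-1, so d_i1 = -9.976 cm.
With d_i1 < 0 the first image is virtual and lies on the object side; the object distance for lens 2 is d_o2 = 36.5 - (-9.976) = 46.476 cm.
Lens 2: 1/d_i2 = 1/f_2 - 1/d_o2 = 1/4.5 - 1/(46.476) = 0.20071 cm^-1, so d_i2 = 4.982 cm.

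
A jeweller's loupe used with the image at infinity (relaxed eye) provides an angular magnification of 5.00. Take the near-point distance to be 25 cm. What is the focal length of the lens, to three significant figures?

5.00 cm

For the image at infinity, M = D/f.
f = D/M = 25/5.0 = 5.000 cm.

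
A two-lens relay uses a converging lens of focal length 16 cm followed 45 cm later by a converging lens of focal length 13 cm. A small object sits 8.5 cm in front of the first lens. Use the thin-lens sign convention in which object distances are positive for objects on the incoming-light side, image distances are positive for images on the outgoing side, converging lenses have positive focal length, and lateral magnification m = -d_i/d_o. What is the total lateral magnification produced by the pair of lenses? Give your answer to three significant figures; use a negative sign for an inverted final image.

-0.553

First lens: d_i1 = 1/(1/16 - 1/8.5) = -18.133 cm.
m_1 = -(-18.133)/8.5 = 2.1333.
With d_i1 < 0 the first image is virtual and lies on the object side; the object distance for lens 2 is d_o2 = 45 - (-18.133) = 63.133 cm.
Second lens: d_i2 = 1/(1/13 - 1/(63.133)) = 16.371 cm.
m_2 = -(16.371)/(63.133) = -0.2593.
Overall magnification: m = m_1 m_2 = -0.5532.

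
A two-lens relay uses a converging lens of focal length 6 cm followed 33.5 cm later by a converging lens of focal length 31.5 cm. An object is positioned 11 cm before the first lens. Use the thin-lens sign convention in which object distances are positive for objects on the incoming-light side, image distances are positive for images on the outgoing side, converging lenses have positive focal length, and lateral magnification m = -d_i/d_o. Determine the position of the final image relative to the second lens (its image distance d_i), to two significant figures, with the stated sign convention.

-57 cm

Applying the thin-lens equation to the first lens, 1/6 = 1/11 + 1/d_i1, which gives d_i1 = 13.200 cm.
That image sits 20.300 cm in front of the second lens, so d_o2 = 20.300 cm.
Applying the thin-lens equation again with f_2 = 31.5 cm and d_o2 = 20.300 cm gives d_i2 = -57.094 cm.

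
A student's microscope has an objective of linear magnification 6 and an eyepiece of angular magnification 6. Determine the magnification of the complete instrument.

36

The overall magnification of a compound microscope is the product of the objective and eyepiece magnifications:
M = M_obj x M_eye = 6 x 6 = 36.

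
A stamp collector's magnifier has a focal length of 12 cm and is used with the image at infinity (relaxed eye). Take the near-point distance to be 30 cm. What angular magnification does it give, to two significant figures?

2.5

M = D/f = 30/12 = 2.500.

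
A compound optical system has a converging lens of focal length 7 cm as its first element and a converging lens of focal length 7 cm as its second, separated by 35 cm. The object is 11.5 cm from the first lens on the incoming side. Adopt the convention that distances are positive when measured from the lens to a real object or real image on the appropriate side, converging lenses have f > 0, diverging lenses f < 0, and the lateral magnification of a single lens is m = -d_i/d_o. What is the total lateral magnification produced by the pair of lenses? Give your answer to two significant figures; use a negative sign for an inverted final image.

1.1

Applying the thin-lens equation to the first lens, 1/7 = 1/11.5 + 1/d_i1, which gives d_i1 = 17.889 cm.
Its lateral magnification is m_1 = -d_i1/d_o1 = -(17.889)/11.5 = -1.5556.
That image sits 17.111 cm in front of the second lens, so d_o2 = 17.111 cm.
Applying the thin-lens equation again with f_2 = 7 cm and d_o2 = 17.111 cm gives d_i2 = 11.846 cm.
m_2 = -(11.846)/(17.111) = -0.6923.
Total m = m_1 x m_2 = (-1.5556)(-0.6923) = 1.0769.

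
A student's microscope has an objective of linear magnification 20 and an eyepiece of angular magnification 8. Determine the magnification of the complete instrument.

The overall magnification of a compound microscope is the product of the objective and eyepiece magnifications:
M = M_obj x M_eye = 20 x 8 = 160.

160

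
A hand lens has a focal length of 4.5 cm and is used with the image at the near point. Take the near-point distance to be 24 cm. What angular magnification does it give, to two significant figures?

6.3

M = 1 + D/f = 1 + 24/4.5 = 6.333.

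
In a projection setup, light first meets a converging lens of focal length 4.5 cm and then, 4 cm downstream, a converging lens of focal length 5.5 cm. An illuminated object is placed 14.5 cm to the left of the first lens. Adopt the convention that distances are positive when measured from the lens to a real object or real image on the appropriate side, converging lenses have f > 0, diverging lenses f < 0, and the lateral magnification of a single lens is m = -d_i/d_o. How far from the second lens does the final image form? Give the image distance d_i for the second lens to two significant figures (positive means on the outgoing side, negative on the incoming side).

1.7 cm

Lens 1: 1/d_i1 = 1/f_1 - 1/d_o1 = 1/4.5 - 1/14.5 = 0.15326 cm^-1, so d_i1 = 6.525 cm.
This image would form 6.525 cm past lens 1, i.e. 2.525 cm beyond lens 2, so it is a virtual object for lens 2: d_o2 = 4 - 6.525 = -2.525 cm.
Lens 2: 1/d_i2 = 1/f_2 - 1/d_o2 = 1/5.5 - 1/(-2.525) = 0.57786 cm^-1, so d_i2 = 1.731 cm.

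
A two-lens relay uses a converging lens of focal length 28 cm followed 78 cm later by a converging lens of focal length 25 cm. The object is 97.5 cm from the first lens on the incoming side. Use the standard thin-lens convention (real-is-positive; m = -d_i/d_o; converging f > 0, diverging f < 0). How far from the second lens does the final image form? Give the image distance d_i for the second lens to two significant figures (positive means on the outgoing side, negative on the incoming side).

First lens: d_i1 = 1/(1/28 - 1/97.5) = 39.281 cm.
That image sits 38.719 cm in front of the second lens, so d_o2 = 38.719 cm.
Second lens: d_i2 = 1/(1/25 - 1/(38.719)) = 70.556 cm.

71 cm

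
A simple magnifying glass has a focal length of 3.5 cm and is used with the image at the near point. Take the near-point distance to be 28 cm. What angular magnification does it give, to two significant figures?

M = 1 + D/f = 1 + 28/3.5 = 9.000.

9.0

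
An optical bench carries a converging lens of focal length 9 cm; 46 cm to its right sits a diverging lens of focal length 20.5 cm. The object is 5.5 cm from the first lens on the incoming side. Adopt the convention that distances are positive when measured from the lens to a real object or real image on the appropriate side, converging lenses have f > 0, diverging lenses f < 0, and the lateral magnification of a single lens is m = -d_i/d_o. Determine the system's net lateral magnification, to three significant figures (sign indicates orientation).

0.654

First lens: d_i1 = 1/(1/9 - 1/5.5) = -14.143 cm.
m_1 = -(-14.143)/5.5 = 2.5714.
The intermediate image is virtual, 14.143 cm to the left of lens 1, so d_o2 = L - d_i1 = 46 - (-14.143) = 60.143 cm.
Second lens: d_i2 = 1/(1/(-20.5) - 1/(60.143)) = -15.289 cm.
m_2 = -(-15.289)/(60.143) = 0.2542.
Total m = m_1 x m_2 = (2.5714)(0.2542) = 0.6537.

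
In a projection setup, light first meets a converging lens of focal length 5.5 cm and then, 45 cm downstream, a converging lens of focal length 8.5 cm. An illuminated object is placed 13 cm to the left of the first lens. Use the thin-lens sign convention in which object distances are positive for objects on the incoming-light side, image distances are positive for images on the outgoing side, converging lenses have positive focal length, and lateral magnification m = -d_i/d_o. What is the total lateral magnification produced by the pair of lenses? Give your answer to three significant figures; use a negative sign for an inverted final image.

First lens: d_i1 = 1/(1/5.5 - 1/13) = 9.533 cm.
m_1 = -(9.533)/13 = -0.7333.
That image sits 35.467 cm in front of the second lens, so d_o2 = 35.467 cm.
Second lens: d_i2 = 1/(1/8.5 - 1/(35.467)) = 11.179 cm.
m_2 = -(11.179)/(35.467) = -0.3152.
Total m = m_1 x m_2 = (-0.7333)(-0.3152) = 0.2311.

0.231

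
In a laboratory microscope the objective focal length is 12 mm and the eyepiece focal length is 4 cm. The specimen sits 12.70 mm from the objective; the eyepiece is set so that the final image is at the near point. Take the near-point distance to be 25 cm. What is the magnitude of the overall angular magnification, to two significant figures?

120

Convert to cm: f_obj = 12 mm = 1.2 cm; d_o = 12.70 mm = 1.27 cm.
Objective: 1/d_i = 1/f_obj - 1/d_o = 1/1.2 - 1/1.27 = 0.04593 cm^-1, so d_i = 21.771 cm.
m_obj = -d_i/d_o = -21.771/1.27 = -17.143.
Eyepiece angular magnification (image at near point): M_eye = 1 + D/f_e = 1 + 25/4 = 7.250.
Overall M = m_obj x M_eye = (-17.143)(7.250) = -124.29.
|M| = 124.29.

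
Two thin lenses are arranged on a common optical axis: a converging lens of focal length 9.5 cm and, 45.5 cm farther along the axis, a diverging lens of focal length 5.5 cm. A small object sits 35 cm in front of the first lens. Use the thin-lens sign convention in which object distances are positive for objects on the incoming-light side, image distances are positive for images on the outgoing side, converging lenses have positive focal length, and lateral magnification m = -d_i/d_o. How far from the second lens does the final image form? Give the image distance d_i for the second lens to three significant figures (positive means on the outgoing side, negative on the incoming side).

First lens: d_i1 = 1/(1/9.5 - 1/35) = 13.039 cm.
Object distance for lens 2: d_o2 = 45.5 - 13.039 = 32.461 cm.
Second lens: d_i2 = 1/(1/(-5.5) - 1/(32.461)) = -4.703 cm.

-4.70 cm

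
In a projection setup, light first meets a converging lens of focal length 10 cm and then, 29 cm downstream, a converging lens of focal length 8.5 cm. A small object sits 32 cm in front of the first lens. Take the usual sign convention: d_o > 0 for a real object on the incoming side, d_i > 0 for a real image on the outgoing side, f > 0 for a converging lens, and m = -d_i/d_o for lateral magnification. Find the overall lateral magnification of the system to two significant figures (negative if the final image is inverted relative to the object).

0.65

Applying the thin-lens equation to the first lens, 1/10 = 1/32 + 1/d_i1, which gives d_i1 = 14.545 cm.
Its lateral magnification is m_1 = -d_i1/d_o1 = -(14.545)/32 = -0.4545.
That image sits 14.455 cm in front of the second lens, so d_o2 = 14.455 cm.
Applying the thin-lens equation again with f_2 = 8.5 cm and d_o2 = 14.455 cm gives d_i2 = 20.634 cm.
m_2 = -(20.634)/(14.455) = -1.4275.
Overall magnification: m = m_1 m_2 = 0.6489.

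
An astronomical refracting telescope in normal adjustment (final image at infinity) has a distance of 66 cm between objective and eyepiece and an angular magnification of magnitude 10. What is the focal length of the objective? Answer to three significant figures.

In normal adjustment the tube length equals f_obj + f_eye and |M| = f_obj/f_eye.
So f_obj = 10 f_eye and 10 f_eye + f_eye = 66 cm, giving f_eye = 66/11 = 6.000 cm and f_obj = 60.000 cm.

60.0 cm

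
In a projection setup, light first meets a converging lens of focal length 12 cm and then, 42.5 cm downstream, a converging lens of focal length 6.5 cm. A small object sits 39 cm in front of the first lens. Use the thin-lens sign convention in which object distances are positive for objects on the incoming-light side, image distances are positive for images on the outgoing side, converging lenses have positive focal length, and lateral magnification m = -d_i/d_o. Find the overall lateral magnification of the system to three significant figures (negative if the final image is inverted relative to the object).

Applying the thin-lens equation to the first lens, 1/12 = 1/39 + 1/d_i1, which gives d_i1 = 17.333 cm.
Its lateral magnification is m_1 = -d_i1/d_o1 = -(17.333)/39 = -0.4444.
Object distance for lens 2: d_o2 = 42.5 - 17.333 = 25.167 cm.
Applying the thin-lens equation again with f_2 = 6.5 cm and d_o2 = 25.167 cm gives d_i2 = 8.763 cm.
m_2 = -(8.763)/(25.167) = -0.3482.
Total m = m_1 x m_2 = (-0.4444)(-0.3482) = 0.1548.

0.155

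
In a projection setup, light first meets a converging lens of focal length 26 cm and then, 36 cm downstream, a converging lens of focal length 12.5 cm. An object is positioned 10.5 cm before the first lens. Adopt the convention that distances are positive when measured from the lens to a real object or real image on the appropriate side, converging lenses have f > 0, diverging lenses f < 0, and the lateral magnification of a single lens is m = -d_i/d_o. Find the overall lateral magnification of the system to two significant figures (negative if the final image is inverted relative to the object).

-0.51

Applying the thin-lens equation to the first lens, 1/26 = 1/10.5 + 1/d_i1, which gives d_i1 = -17.613 cm.
Its lateral magnification is m_1 = -d_i1/d_o1 = -(-17.613)/10.5 = 1.6774.
With d_i1 < 0 the first image is virtual and lies on the object side; the object distance for lens 2 is d_o2 = 36 - (-17.613) = 53.613 cm.
Applying the thin-lens equation again with f_2 = 12.5 cm and d_o2 = 53.613 cm gives d_i2 = 16.301 cm.
m_2 = -(16.301)/(53.613) = -0.3040.
Overall magnification: m = m_1 m_2 = -0.5100.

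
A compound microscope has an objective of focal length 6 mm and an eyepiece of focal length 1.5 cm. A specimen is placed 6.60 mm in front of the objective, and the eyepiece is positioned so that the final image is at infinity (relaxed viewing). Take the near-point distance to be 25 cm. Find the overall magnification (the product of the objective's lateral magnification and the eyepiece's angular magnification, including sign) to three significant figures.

-167

Convert to cm: f_obj = 6 mm = 0.6 cm; d_o = 6.60 mm = 0.66 cm.
Objective: 1/d_i = 1/f_obj - 1/d_o = 1/0.6 - 1/0.66 = 0.15152 cm^-1, so d_i = 6.600 cm.
m_obj = -d_i/d_o = -6.600/0.66 = -10.000.
Eyepiece angular magnification (image at infinity): M_eye = D/f_e = 25/1.5 = 16.667.
Overall M = m_obj x M_eye = (-10.000)(16.667) = -166.67.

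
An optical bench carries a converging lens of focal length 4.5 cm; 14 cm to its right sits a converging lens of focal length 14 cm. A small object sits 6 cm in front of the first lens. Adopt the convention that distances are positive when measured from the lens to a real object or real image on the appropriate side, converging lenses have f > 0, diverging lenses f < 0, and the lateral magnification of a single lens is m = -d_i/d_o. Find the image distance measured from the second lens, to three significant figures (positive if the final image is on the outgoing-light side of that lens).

Applying the thin-lens equation to the first lens, 1/4.5 = 1/6 + 1/d_i1, which gives d_i1 = 18.000 cm.
This image would form 18.000 cm past lens 1, i.e. 4.000 cm beyond lens 2, so it is a virtual object for lens 2: d_o2 = 14 - 18.000 = -4.000 cm.
Applying the thin-lens equation again with f_2 = 14 cm and d_o2 = -4.000 cm gives d_i2 = 3.111 cm.

3.11 cm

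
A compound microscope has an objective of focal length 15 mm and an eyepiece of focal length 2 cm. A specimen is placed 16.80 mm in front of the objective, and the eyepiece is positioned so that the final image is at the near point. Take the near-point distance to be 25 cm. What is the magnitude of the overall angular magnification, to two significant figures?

110

Convert to cm: f_obj = 15 mm = 1.5 cm; d_o = 16.80 mm = 1.68 cm.
Objective: 1/d_i = 1/f_obj - 1/d_o = 1/1.5 - 1/1.68 = 0.07143 cm^-1, so d_i = 14.000 cm.
m_obj = -d_i/d_o = -14.000/1.68 = -8.333.
Eyepiece angular magnification (image at near point): M_eye = 1 + D/f_e = 1 + 25/2 = 13.500.
Overall M = m_obj x M_eye = (-8.333)(13.500) = -112.50.
|M| = 112.50.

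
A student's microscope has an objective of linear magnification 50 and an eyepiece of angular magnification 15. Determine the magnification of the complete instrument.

750

The overall magnification of a compound microscope is the product of the objective and eyepiece magnifications:
M = M_obj x M_eye = 50 x 15 = 750.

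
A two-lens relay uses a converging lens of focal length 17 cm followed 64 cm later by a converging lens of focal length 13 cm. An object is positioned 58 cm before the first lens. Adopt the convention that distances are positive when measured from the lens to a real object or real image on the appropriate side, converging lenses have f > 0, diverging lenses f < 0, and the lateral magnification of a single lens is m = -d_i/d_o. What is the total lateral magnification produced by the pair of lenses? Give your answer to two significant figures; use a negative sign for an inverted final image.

Applying the thin-lens equation to the first lens, 1/17 = 1/58 + 1/d_i1, which gives d_i1 = 24.049 cm.
Its lateral magnification is m_1 = -d_i1/d_o1 = -(24.049)/58 = -0.4146.
Object distance for lens 2: d_o2 = 64 - 24.049 = 39.951 cm.
Applying the thin-lens equation again with f_2 = 13 cm and d_o2 = 39.951 cm gives d_i2 = 19.271 cm.
m_2 = -(19.271)/(39.951) = -0.4824.
The system's lateral magnification is m_1 m_2 = (-0.4146)(-0.4824) = 0.2000.

0.20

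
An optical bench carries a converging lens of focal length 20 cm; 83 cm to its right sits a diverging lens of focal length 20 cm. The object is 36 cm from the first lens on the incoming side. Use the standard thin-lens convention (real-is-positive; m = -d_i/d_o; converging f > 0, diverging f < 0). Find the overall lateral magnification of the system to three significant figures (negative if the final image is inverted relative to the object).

-0.431

Lens 1: 1/d_i1 = 1/f_1 - 1/d_o1 = 1/20 - 1/36 = 0.02222 cm^-1, so d_i1 = 45.000 cm.
m_1 = -(45.000)/36 = -1.2500.
The intermediate image is 45.000 cm to the right of lens 1, so d_o2 = L - d_i1 = 83 - 45.000 = 38.000 cm.
Lens 2: 1/d_i2 = 1/f_2 - 1/d_o2 = 1/(-20) - 1/(38.000) = -0.07632 cm^-1, so d_i2 = -13.103 cm.
m_2 = -(-13.103)/(38.000) = 0.3448.
The system's lateral magnification is m_1 m_2 = (-1.2500)(0.3448) = -0.4310.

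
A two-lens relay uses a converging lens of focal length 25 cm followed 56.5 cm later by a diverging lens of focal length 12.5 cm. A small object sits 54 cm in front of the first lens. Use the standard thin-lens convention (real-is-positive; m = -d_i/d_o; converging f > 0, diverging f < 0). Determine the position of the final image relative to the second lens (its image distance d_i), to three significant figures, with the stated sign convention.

Lens 1: 1/d_i1 = 1/f_1 - 1/d_o1 = 1/25 - 1/54 = 0.02148 cm^-1, so d_i1 = 46.552 cm.
Object distance for lens 2: d_o2 = 56.5 - 46.552 = 9.948 cm.
Lens 2: 1/d_i2 = 1/f_2 - 1/d_o2 = 1/(-12.5) - 1/(9.948) = -0.18052 cm^-1, so d_i2 = -5.540 cm.

-5.54 cm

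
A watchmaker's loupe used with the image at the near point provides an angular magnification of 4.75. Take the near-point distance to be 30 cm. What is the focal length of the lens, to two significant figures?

For the image at the near point, M = 1 + D/f.
f = D/(M - 1) = 30/(4.75 - 1) = 8.000 cm.

8.0 cm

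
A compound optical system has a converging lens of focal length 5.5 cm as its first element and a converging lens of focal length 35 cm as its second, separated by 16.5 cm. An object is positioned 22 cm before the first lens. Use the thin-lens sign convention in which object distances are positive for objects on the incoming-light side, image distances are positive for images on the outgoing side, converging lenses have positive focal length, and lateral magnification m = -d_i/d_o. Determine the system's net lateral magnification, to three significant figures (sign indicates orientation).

Lens 1: 1/d_i1 = 1/f_1 - 1/d_o1 = 1/5.5 - 1/22 = 0.13636 cm^-1, so d_i1 = 7.333 cm.
m_1 = -(7.333)/22 = -0.3333.
Object distance for lens 2: d_o2 = 16.5 - 7.333 = 9.167 cm.
Lens 2: 1/d_i2 = 1/f_2 - 1/d_o2 = 1/35 - 1/(9.167) = -0.08052 cm^-1, so d_i2 = -12.419 cm.
m_2 = -(-12.419)/(9.167) = 1.3548.
The system's lateral magnification is m_1 m_2 = (-0.3333)(1.3548) = -0.4516.

-0.452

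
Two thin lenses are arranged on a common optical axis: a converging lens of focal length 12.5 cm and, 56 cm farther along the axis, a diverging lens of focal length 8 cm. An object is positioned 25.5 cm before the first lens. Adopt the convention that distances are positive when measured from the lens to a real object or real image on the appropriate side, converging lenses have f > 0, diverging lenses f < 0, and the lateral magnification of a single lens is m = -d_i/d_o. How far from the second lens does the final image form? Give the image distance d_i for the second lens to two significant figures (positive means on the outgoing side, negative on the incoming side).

Lens 1: 1/d_i1 = 1/f_1 - 1/d_o1 = 1/12.5 - 1/25.5 = 0.04078 cm^-1, so d_i1 = 24.519 cm.
Object distance for lens 2: d_o2 = 56 - 24.519 = 31.481 cm.
Lens 2: 1/d_i2 = 1/f_2 - 1/d_o2 = 1/(-8) - 1/(31.481) = -0.15677 cm^-1, so d_i2 = -6.379 cm.

-6.4 cm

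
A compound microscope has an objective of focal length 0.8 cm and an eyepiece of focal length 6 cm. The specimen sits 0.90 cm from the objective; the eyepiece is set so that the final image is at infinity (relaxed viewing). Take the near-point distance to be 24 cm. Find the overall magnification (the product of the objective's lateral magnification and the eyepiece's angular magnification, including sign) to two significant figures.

-32

Objective: 1/d_i = 1/f_obj - 1/d_o = 1/0.8 - 1/0.90 = 0.13889 cm^-1, so d_i = 7.200 cm.
m_obj = -d_i/d_o = -7.200/0.90 = -8.000.
Eyepiece angular magnification (image at infinity): M_eye = D/f_e = 24/6 = 4.000.
Overall M = m_obj x M_eye = (-8.000)(4.000) = -32.00.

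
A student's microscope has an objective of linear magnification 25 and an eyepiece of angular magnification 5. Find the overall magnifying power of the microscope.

125

The overall magnification of a compound microscope is the product of the objective and eyepiece magnifications:
M = M_obj x M_eye = 25 x 5 = 125.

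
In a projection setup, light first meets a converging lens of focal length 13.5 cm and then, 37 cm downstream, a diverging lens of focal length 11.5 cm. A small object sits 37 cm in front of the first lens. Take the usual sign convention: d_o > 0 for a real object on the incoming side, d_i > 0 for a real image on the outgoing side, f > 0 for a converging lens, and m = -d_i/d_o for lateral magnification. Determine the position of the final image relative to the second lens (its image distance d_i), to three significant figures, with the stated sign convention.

-6.65 cm

Lens 1: 1/d_i1 = 1/f_1 - 1/d_o1 = 1/13.5 - 1/37 = 0.04705 cm^-1, so d_i1 = 21.255 cm.
The intermediate image is 21.255 cm to the right of lens 1, so d_o2 = L - d_i1 = 37 - 21.255 = 15.745 cm.
Lens 2: 1/d_i2 = 1/f_2 - 1/d_o2 = 1/(-11.5) - 1/(15.745) = -0.15047 cm^-1, so d_i2 = -6.646 cm.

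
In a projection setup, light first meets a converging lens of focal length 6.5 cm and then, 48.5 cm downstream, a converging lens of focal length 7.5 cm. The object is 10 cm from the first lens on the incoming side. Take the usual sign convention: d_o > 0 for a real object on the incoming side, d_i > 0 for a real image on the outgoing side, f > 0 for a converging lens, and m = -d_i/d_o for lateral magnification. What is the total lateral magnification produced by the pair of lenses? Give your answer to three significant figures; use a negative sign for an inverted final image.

0.621

Lens 1: 1/d_i1 = 1/f_1 - 1/d_o1 = 1/6.5 - 1/10 = 0.05385 cm^-1, so d_i1 = 18.571 cm.
m_1 = -(18.571)/10 = -1.8571.
Object distance for lens 2: d_o2 = 48.5 - 18.571 = 29.929 cm.
Lens 2: 1/d_i2 = 1/f_2 - 1/d_o2 = 1/7.5 - 1/(29.929) = 0.09992 cm^-1, so d_i2 = 10.008 cm.
m_2 = -(10.008)/(29.929) = -0.3344.
Total m = m_1 x m_2 = (-1.8571)(-0.3344) = 0.6210.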